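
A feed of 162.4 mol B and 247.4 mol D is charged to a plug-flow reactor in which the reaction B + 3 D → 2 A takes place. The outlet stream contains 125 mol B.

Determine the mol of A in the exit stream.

74.8 mol

For B: n = n₀ − 1ξ → 125 = 162.4 − 1ξ, giving ξ = 37.4 mol.
Outlet amounts (n = n₀ + ν ξ):
  B: 162.4 − 1(37.4) = 125
  D: 247.4 − 3(37.4) = 135.2
  A: 0 + 2(37.4) = 74.8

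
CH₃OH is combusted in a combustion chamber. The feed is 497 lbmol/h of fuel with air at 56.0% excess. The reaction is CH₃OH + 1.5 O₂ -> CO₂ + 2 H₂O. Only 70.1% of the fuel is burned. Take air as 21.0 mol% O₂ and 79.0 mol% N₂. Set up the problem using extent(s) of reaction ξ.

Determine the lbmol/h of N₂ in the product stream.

Stoichiometric O₂ = 1.5 × 497 = 745.5 lbmol/h; O₂ fed = 745.5 × 1.560 = 1163 lbmol/h.
N₂ fed = 1163 × 79/21 = 4375 lbmol/h.
Fuel reacted = 0.701 × 497 → ξ = 348.4 lbmol/h.
Outlet (n = n₀ + ν ξ):
  CH₃OH: 497 − 1(348.4) = 148.6
  O₂: 1163 − 1.5(348.4) = 640.4
  N₂: 4375 (inert)
  CO₂: 0 + 1(348.4) = 348.4
  H₂O: 0 + 2(348.4) = 696.8

4380 lbmol/h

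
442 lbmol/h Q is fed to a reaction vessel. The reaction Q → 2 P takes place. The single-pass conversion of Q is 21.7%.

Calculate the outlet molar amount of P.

192 lbmol/h

Q reacted = 0.217 × 442 = 95.91 lbmol/h; ν_Q = −1, so ξ = 95.91/1 = 95.91 lbmol/h.
Outlet amounts (n = n₀ + ν ξ):
  Q: 442 − 1(95.91) = 346.1
  P: 0 + 2(95.91) = 191.8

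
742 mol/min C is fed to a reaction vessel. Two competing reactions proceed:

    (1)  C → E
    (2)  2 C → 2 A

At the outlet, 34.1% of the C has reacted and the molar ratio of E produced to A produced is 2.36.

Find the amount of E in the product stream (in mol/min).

178 mol/min

Conversion of C: C consumed = 0.341 × 742 = 253 mol/min = 1ξ₁ + 2ξ₂.
Selectivity: 1ξ₁ / (2ξ₂) = 2.36 → ξ₁ = 4.72 ξ₂.
Substitute: (1·4.72 + 2) ξ₂ = 253 → ξ₂ = 37.65 mol/min, ξ₁ = 177.7 mol/min.
Outlet amounts (n = n₀ + Σ ν·ξ):
  C: 742 − 1(177.7) − 2(37.65) = 489
  E: 0 + 1(177.7) = 177.7
  A: 0 + 2(37.65) = 75.3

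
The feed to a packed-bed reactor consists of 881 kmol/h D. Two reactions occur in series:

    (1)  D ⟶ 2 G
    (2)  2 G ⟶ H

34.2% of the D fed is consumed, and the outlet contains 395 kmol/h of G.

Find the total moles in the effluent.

Conversion of D: D consumed = 1ξ₁ = 0.342 × 881 → ξ₁ = 301.3 kmol/h.
G balance: n_G = 0 + 2ξ₁ − 2ξ₂ = 395 → ξ₂ = (2·301.3 − 395)/2 = 103.8 kmol/h.
Outlet amounts (n = n₀ + Σ ν·ξ):
  D: 881 − 1(301.3) = 579.7
  G: 0 + 2(301.3) − 2(103.8) = 395
  H: 0 + 1(103.8) = 103.8
Total out = 579.7 + 395 + 103.8 = 1078 kmol/h.

1080 kmol/h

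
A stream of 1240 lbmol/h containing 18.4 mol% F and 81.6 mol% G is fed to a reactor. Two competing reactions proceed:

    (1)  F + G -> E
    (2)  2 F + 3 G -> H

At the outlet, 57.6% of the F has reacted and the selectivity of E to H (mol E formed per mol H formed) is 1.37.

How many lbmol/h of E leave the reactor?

53.4 lbmol/h

Conversion of F: F consumed = 0.576 × 228.2 = 131.4 lbmol/h = 1ξ₁ + 2ξ₂.
Selectivity: 1ξ₁ / (1ξ₂) = 1.37 → ξ₁ = 1.37 ξ₂.
Substitute: (1·1.37 + 2) ξ₂ = 131.4 → ξ₂ = 39 lbmol/h, ξ₁ = 53.43 lbmol/h.
Outlet amounts (n = n₀ + Σ ν·ξ):
  F: 228.2 − 1(53.43) − 2(39) = 96.74
  G: 1012 − 1(53.43) − 3(39) = 841.4
  E: 0 + 1(53.43) = 53.43
  H: 0 + 1(39) = 39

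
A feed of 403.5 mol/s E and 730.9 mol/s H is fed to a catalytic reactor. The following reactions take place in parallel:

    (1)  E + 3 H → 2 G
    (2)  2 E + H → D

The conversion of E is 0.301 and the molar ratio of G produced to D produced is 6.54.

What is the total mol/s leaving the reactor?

Conversion of E: E consumed = 0.301 × 403.5 = 121.5 mol/s = 1ξ₁ + 2ξ₂.
Selectivity: 2ξ₁ / (1ξ₂) = 6.54 → ξ₁ = 3.27 ξ₂.
Substitute: (1·3.27 + 2) ξ₂ = 121.5 → ξ₂ = 23.05 mol/s, ξ₁ = 75.36 mol/s.
Outlet amounts (n = n₀ + Σ ν·ξ):
  E: 403.5 − 1(75.36) − 2(23.05) = 282
  H: 730.9 − 3(75.36) − 1(23.05) = 481.8
  G: 0 + 2(75.36) = 150.7
  D: 0 + 1(23.05) = 23.05
Total out = 282 + 481.8 + 150.7 + 23.05 = 937.6 mol/s.

938 mol/s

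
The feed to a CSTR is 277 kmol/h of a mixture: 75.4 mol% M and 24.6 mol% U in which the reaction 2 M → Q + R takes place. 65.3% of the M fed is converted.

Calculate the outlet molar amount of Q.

M reacted = 0.653 × 208.9 = 136.4 kmol/h; ν_M = −2, so ξ = 136.4/2 = 68.19 kmol/h.
Outlet amounts (n = n₀ + ν ξ):
  M: 208.9 − 2(68.19) = 72.47
  Q: 0 + 1(68.19) = 68.19
  R: 0 + 1(68.19) = 68.19
  U: 68.14 (inert)

68.2 kmol/h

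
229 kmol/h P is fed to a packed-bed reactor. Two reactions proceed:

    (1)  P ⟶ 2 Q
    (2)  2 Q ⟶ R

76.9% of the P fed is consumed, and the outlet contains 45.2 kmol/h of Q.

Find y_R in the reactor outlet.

0.61

Conversion of P: P consumed = 1ξ₁ = 0.769 × 229 → ξ₁ = 176.1 kmol/h.
Q balance: n_Q = 0 + 2ξ₁ − 2ξ₂ = 45.2 → ξ₂ = (2·176.1 − 45.2)/2 = 153.5 kmol/h.
Outlet amounts (n = n₀ + Σ ν·ξ):
  P: 229 − 1(176.1) = 52.9
  Q: 0 + 2(176.1) − 2(153.5) = 45.2
  R: 0 + 1(153.5) = 153.5
Total out = 251.6 kmol/h; y_R = 153.5 / 251.6 = 0.6101.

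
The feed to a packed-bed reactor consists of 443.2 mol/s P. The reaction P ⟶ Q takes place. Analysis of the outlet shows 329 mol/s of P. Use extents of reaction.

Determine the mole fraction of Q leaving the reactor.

For P: n = n₀ − 1ξ → 329 = 443.2 − 1ξ, giving ξ = 114.2 mol/s.
Outlet amounts (n = n₀ + ν ξ):
  P: 443.2 − 1(114.2) = 329
  Q: 0 + 1(114.2) = 114.2
Total out = 443.2 mol/s; y_Q = 114.2 / 443.2 = 0.2577.

0.258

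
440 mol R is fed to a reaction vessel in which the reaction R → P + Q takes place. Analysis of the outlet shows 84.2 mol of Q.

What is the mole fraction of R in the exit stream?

0.679

For Q: n = n₀ + 1ξ → 84.2 = 0 + 1ξ, giving ξ = 84.2 mol.
Outlet amounts (n = n₀ + ν ξ):
  R: 440 − 1(84.2) = 355.8
  P: 0 + 1(84.2) = 84.2
  Q: 0 + 1(84.2) = 84.2
Total out = 524.2 mol; y_R = 355.8 / 524.2 = 0.6787.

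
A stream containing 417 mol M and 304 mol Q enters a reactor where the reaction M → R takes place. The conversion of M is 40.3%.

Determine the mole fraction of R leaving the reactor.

0.233

M reacted = 0.403 × 417 = 168.1 mol; ν_M = −1, so ξ = 168.1/1 = 168.1 mol.
Outlet amounts (n = n₀ + ν ξ):
  M: 417 − 1(168.1) = 248.9
  R: 0 + 1(168.1) = 168.1
  Q: 304 (inert)
Total out = 721 mol; y_R = 168.1 / 721 = 0.2331.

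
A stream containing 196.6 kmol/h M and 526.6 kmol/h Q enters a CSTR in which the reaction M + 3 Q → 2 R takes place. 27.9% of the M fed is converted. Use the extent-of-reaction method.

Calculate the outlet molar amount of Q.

362 kmol/h

M reacted = 0.279 × 196.6 = 54.85 kmol/h; ν_M = −1, so ξ = 54.85/1 = 54.85 kmol/h.
Outlet amounts (n = n₀ + ν ξ):
  M: 196.6 − 1(54.85) = 141.7
  Q: 526.6 − 3(54.85) = 362
  R: 0 + 2(54.85) = 109.7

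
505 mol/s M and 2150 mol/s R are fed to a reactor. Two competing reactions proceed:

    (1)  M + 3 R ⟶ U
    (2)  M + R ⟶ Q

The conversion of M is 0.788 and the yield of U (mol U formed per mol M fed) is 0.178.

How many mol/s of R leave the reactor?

1570 mol/s

Yield of U: 1ξ₁ / 505 = 0.178 → ξ₁ = 89.89 mol/s.
Conversion of M: 1ξ₁ + 1ξ₂ = 0.788 × 505 = 397.9 → ξ₂ = 308.1 mol/s.
Outlet amounts (n = n₀ + Σ ν·ξ):
  M: 505 − 1(89.89) − 1(308.1) = 107.1
  R: 2150 − 3(89.89) − 1(308.1) = 1572
  U: 0 + 1(89.89) = 89.89
  Q: 0 + 1(308.1) = 308.1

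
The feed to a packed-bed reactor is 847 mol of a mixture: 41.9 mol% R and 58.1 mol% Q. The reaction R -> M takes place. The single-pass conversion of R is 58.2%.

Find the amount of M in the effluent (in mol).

207 mol

R reacted = 0.582 × 354.9 = 206.5 mol; ν_R = −1, so ξ = 206.5/1 = 206.5 mol.
Outlet amounts (n = n₀ + ν ξ):
  R: 354.9 − 1(206.5) = 148.3
  M: 0 + 1(206.5) = 206.5
  Q: 492.1 (inert)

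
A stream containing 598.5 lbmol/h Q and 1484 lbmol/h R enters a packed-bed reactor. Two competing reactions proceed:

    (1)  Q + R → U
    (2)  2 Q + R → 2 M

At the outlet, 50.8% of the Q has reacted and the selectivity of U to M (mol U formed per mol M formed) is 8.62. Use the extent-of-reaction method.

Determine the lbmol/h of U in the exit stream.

Conversion of Q: Q consumed = 0.508 × 598.5 = 304 lbmol/h = 1ξ₁ + 2ξ₂.
Selectivity: 1ξ₁ / (2ξ₂) = 8.62 → ξ₁ = 17.24 ξ₂.
Substitute: (1·17.24 + 2) ξ₂ = 304 → ξ₂ = 15.8 lbmol/h, ξ₁ = 272.4 lbmol/h.
Outlet amounts (n = n₀ + Σ ν·ξ):
  Q: 598.5 − 1(272.4) − 2(15.8) = 294.5
  R: 1484 − 1(272.4) − 1(15.8) = 1196
  U: 0 + 1(272.4) = 272.4
  M: 0 + 2(15.8) = 31.6

272 lbmol/h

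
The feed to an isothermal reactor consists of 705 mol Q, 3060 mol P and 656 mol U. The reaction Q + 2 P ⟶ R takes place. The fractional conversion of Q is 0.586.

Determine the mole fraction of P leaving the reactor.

Q reacted = 0.586 × 705 = 413.1 mol; ν_Q = −1, so ξ = 413.1/1 = 413.1 mol.
Outlet amounts (n = n₀ + ν ξ):
  Q: 705 − 1(413.1) = 291.9
  P: 3060 − 2(413.1) = 2234
  R: 0 + 1(413.1) = 413.1
  U: 656 (inert)
Total out = 3595 mol; y_P = 2234 / 3595 = 0.6214.

0.621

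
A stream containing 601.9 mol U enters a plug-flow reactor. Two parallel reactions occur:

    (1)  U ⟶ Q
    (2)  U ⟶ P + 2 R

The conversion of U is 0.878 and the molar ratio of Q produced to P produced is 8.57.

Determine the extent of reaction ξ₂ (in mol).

ξ₂ = 55.2 mol

Conversion of U: U consumed = 0.878 × 601.9 = 528.5 mol = 1ξ₁ + 1ξ₂.
Selectivity: 1ξ₁ / (1ξ₂) = 8.57 → ξ₁ = 8.57 ξ₂.
Substitute: (1·8.57 + 1) ξ₂ = 528.5 → ξ₂ = 55.22 mol, ξ₁ = 473.2 mol.
Outlet amounts (n = n₀ + Σ ν·ξ):
  U: 601.9 − 1(473.2) − 1(55.22) = 73.43
  Q: 0 + 1(473.2) = 473.2
  P: 0 + 1(55.22) = 55.22
  R: 0 + 2(55.22) = 110.4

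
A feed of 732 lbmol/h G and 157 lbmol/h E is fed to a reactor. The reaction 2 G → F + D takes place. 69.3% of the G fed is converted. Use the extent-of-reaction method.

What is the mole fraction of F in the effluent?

G reacted = 0.693 × 732 = 507.3 lbmol/h; ν_G = −2, so ξ = 507.3/2 = 253.6 lbmol/h.
Outlet amounts (n = n₀ + ν ξ):
  G: 732 − 2(253.6) = 224.7
  F: 0 + 1(253.6) = 253.6
  D: 0 + 1(253.6) = 253.6
  E: 157 (inert)
Total out = 889 lbmol/h; y_F = 253.6 / 889 = 0.2853.

0.285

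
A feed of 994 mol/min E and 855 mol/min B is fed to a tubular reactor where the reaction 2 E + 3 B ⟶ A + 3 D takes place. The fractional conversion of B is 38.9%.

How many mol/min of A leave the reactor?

111 mol/min

B reacted = 0.389 × 855 = 332.6 mol/min; ν_B = −3, so ξ = 332.6/3 = 110.9 mol/min.
Outlet amounts (n = n₀ + ν ξ):
  E: 994 − 2(110.9) = 772.3
  B: 855 − 3(110.9) = 522.4
  A: 0 + 1(110.9) = 110.9
  D: 0 + 3(110.9) = 332.6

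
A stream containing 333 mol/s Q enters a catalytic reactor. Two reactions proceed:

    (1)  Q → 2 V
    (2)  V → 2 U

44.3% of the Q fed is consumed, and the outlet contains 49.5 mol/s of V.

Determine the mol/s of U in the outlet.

491 mol/s

Conversion of Q: Q consumed = 1ξ₁ = 0.443 × 333 → ξ₁ = 147.5 mol/s.
V balance: n_V = 0 + 2ξ₁ − 1ξ₂ = 49.5 → ξ₂ = (2·147.5 − 49.5)/1 = 245.5 mol/s.
Outlet amounts (n = n₀ + Σ ν·ξ):
  Q: 333 − 1(147.5) = 185.5
  V: 0 + 2(147.5) − 1(245.5) = 49.5
  U: 0 + 2(245.5) = 491.1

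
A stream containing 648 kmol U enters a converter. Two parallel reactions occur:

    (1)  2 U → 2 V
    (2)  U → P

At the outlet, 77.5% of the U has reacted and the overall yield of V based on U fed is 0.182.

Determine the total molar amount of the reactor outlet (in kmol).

Yield of V: 2ξ₁ / 648 = 0.182 → ξ₁ = 58.97 kmol.
Conversion of U: 2ξ₁ + 1ξ₂ = 0.775 × 648 = 502.2 → ξ₂ = 384.3 kmol.
Outlet amounts (n = n₀ + Σ ν·ξ):
  U: 648 − 2(58.97) − 1(384.3) = 145.8
  V: 0 + 2(58.97) = 117.9
  P: 0 + 1(384.3) = 384.3
Total out = 145.8 + 117.9 + 384.3 = 648 kmol.

648 kmol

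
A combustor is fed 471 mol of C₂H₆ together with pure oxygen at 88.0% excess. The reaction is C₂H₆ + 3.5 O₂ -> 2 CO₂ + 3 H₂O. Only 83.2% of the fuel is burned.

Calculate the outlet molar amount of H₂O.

Stoichiometric O₂ = 3.5 × 471 = 1648 mol; O₂ fed = 1648 × 1.880 = 3099 mol.
Fuel reacted = 0.832 × 471 → ξ = 391.9 mol.
Outlet (n = n₀ + ν ξ):
  C₂H₆: 471 − 1(391.9) = 79.13
  O₂: 3099 − 3.5(391.9) = 1728
  CO₂: 0 + 2(391.9) = 783.7
  H₂O: 0 + 3(391.9) = 1176

1180 mol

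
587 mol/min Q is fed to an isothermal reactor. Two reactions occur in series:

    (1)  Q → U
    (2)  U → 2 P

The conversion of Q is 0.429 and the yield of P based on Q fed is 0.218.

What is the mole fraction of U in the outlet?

0.289

Conversion of Q: Q consumed = 1ξ₁ = 0.429 × 587 → ξ₁ = 251.8 mol/min.
Yield of P: 2ξ₂ / 587 = 0.218 → ξ₂ = 63.98 mol/min.
Outlet amounts (n = n₀ + Σ ν·ξ):
  Q: 587 − 1(251.8) = 335.2
  U: 0 + 1(251.8) − 1(63.98) = 187.8
  P: 0 + 2(63.98) = 128
Total out = 651 mol/min; y_U = 187.8 / 651 = 0.2885.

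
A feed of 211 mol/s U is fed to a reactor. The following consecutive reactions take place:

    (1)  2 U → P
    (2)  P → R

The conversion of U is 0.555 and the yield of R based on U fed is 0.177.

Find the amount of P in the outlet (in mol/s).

Conversion of U: U consumed = 2ξ₁ = 0.555 × 211 → ξ₁ = 58.55 mol/s.
Yield of R: 1ξ₂ / 211 = 0.177 → ξ₂ = 37.35 mol/s.
Outlet amounts (n = n₀ + Σ ν·ξ):
  U: 211 − 2(58.55) = 93.89
  P: 0 + 1(58.55) − 1(37.35) = 21.21
  R: 0 + 1(37.35) = 37.35

21.2 mol/s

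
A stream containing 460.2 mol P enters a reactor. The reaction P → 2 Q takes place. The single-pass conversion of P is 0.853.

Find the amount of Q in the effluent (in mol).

P reacted = 0.853 × 460.2 = 392.6 mol; ν_P = −1, so ξ = 392.6/1 = 392.6 mol.
Outlet amounts (n = n₀ + ν ξ):
  P: 460.2 − 1(392.6) = 67.65
  Q: 0 + 2(392.6) = 785.1

785 mol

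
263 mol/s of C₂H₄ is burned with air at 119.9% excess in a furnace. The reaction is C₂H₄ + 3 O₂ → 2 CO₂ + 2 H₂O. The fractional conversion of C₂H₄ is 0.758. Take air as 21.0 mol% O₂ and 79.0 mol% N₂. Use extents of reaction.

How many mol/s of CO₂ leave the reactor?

399 mol/s

Stoichiometric O₂ = 3 × 263 = 789 mol/s; O₂ fed = 789 × 2.199 = 1735 mol/s.
N₂ fed = 1735 × 79/21 = 6527 mol/s.
Fuel reacted = 0.758 × 263 → ξ = 199.4 mol/s.
Outlet (n = n₀ + ν ξ):
  C₂H₄: 263 − 1(199.4) = 63.65
  O₂: 1735 − 3(199.4) = 1137
  N₂: 6527 (inert)
  CO₂: 0 + 2(199.4) = 398.7
  H₂O: 0 + 2(199.4) = 398.7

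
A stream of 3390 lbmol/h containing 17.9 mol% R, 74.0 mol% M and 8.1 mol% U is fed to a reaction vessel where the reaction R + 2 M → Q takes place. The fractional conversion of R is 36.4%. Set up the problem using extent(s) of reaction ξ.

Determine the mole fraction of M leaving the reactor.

0.701

R reacted = 0.364 × 606.8 = 220.9 lbmol/h; ν_R = −1, so ξ = 220.9/1 = 220.9 lbmol/h.
Outlet amounts (n = n₀ + ν ξ):
  R: 606.8 − 1(220.9) = 385.9
  M: 2509 − 2(220.9) = 2067
  Q: 0 + 1(220.9) = 220.9
  U: 274.6 (inert)
Total out = 2948 lbmol/h; y_M = 2067 / 2948 = 0.701.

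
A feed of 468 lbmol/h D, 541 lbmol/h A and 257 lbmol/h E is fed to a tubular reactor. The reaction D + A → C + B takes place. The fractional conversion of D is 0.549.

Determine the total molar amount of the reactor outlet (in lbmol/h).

D reacted = 0.549 × 468 = 256.9 lbmol/h; ν_D = −1, so ξ = 256.9/1 = 256.9 lbmol/h.
Outlet amounts (n = n₀ + ν ξ):
  D: 468 − 1(256.9) = 211.1
  A: 541 − 1(256.9) = 284.1
  C: 0 + 1(256.9) = 256.9
  B: 0 + 1(256.9) = 256.9
  E: 257 (inert)
Total out = 211.1 + 284.1 + 256.9 + 256.9 + 257 = 1266 lbmol/h.

1270 lbmol/h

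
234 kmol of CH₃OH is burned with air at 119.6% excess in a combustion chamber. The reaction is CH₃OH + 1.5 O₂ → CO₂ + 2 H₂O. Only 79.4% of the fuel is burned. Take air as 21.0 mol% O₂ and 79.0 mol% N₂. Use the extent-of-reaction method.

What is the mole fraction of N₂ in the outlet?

0.725

Stoichiometric O₂ = 1.5 × 234 = 351 kmol; O₂ fed = 351 × 2.196 = 770.8 kmol.
N₂ fed = 770.8 × 79/21 = 2900 kmol.
Fuel reacted = 0.794 × 234 → ξ = 185.8 kmol.
Outlet (n = n₀ + ν ξ):
  CH₃OH: 234 − 1(185.8) = 48.2
  O₂: 770.8 − 1.5(185.8) = 492.1
  N₂: 2900 (inert)
  CO₂: 0 + 1(185.8) = 185.8
  H₂O: 0 + 2(185.8) = 371.6
Total out = 3997 kmol; y_N₂ = 2900 / 3997 = 0.7254.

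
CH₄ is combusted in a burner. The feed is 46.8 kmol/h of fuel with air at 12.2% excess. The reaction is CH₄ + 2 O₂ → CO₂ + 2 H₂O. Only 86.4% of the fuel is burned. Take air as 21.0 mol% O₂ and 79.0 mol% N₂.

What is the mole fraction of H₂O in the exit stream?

0.148

Stoichiometric O₂ = 2 × 46.8 = 93.6 kmol/h; O₂ fed = 93.6 × 1.122 = 105 kmol/h.
N₂ fed = 105 × 79/21 = 395.1 kmol/h.
Fuel reacted = 0.864 × 46.8 → ξ = 40.44 kmol/h.
Outlet (n = n₀ + ν ξ):
  CH₄: 46.8 − 1(40.44) = 6.365
  O₂: 105 − 2(40.44) = 24.15
  N₂: 395.1 (inert)
  CO₂: 0 + 1(40.44) = 40.44
  H₂O: 0 + 2(40.44) = 80.87
Total out = 546.9 kmol/h; y_H₂O = 80.87 / 546.9 = 0.1479.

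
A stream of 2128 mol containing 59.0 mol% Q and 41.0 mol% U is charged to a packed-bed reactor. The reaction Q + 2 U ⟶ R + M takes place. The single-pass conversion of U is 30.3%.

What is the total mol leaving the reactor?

U reacted = 0.303 × 872.5 = 264.4 mol; ν_U = −2, so ξ = 264.4/2 = 132.2 mol.
Outlet amounts (n = n₀ + ν ξ):
  Q: 1256 − 1(132.2) = 1123
  U: 872.5 − 2(132.2) = 608.1
  R: 0 + 1(132.2) = 132.2
  M: 0 + 1(132.2) = 132.2
Total out = 1123 + 608.1 + 132.2 + 132.2 = 1996 mol.

2000 mol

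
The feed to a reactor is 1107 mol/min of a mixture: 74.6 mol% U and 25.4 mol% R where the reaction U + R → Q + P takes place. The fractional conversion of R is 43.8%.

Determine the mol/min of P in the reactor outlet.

R reacted = 0.438 × 281.2 = 123.2 mol/min; ν_R = −1, so ξ = 123.2/1 = 123.2 mol/min.
Outlet amounts (n = n₀ + ν ξ):
  U: 825.8 − 1(123.2) = 702.7
  R: 281.2 − 1(123.2) = 158
  Q: 0 + 1(123.2) = 123.2
  P: 0 + 1(123.2) = 123.2

123 mol/min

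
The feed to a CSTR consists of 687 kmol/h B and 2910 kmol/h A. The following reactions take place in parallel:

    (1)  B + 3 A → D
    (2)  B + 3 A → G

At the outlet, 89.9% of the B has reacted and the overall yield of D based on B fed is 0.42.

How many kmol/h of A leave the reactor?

Yield of D: 1ξ₁ / 687 = 0.42 → ξ₁ = 288.5 kmol/h.
Conversion of B: 1ξ₁ + 1ξ₂ = 0.899 × 687 = 617.6 → ξ₂ = 329.1 kmol/h.
Outlet amounts (n = n₀ + Σ ν·ξ):
  B: 687 − 1(288.5) − 1(329.1) = 69.39
  A: 2910 − 3(288.5) − 3(329.1) = 1057
  D: 0 + 1(288.5) = 288.5
  G: 0 + 1(329.1) = 329.1

1060 kmol/h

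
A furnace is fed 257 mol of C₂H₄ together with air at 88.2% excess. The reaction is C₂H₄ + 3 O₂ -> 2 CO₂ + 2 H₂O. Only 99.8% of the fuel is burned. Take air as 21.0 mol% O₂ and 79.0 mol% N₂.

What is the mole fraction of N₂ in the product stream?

Stoichiometric O₂ = 3 × 257 = 771 mol; O₂ fed = 771 × 1.882 = 1451 mol.
N₂ fed = 1451 × 79/21 = 5459 mol.
Fuel reacted = 0.998 × 257 → ξ = 256.5 mol.
Outlet (n = n₀ + ν ξ):
  C₂H₄: 257 − 1(256.5) = 0.514
  O₂: 1451 − 3(256.5) = 681.6
  N₂: 5459 (inert)
  CO₂: 0 + 2(256.5) = 513
  H₂O: 0 + 2(256.5) = 513
Total out = 7167 mol; y_N₂ = 5459 / 7167 = 0.7617.

0.762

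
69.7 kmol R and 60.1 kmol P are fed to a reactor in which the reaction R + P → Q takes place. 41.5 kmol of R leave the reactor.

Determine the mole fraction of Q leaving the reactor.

0.278

For R: n = n₀ − 1ξ → 41.5 = 69.7 − 1ξ, giving ξ = 28.2 kmol.
Outlet amounts (n = n₀ + ν ξ):
  R: 69.7 − 1(28.2) = 41.5
  P: 60.1 − 1(28.2) = 31.9
  Q: 0 + 1(28.2) = 28.2
Total out = 101.6 kmol; y_Q = 28.2 / 101.6 = 0.2776.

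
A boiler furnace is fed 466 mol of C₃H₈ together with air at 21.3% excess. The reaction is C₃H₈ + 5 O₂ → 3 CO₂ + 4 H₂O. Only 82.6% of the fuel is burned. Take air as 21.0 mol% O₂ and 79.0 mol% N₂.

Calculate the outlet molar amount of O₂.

902 mol

Stoichiometric O₂ = 5 × 466 = 2330 mol; O₂ fed = 2330 × 1.213 = 2826 mol.
N₂ fed = 2826 × 79/21 = 10630 mol.
Fuel reacted = 0.826 × 466 → ξ = 384.9 mol.
Outlet (n = n₀ + ν ξ):
  C₃H₈: 466 − 1(384.9) = 81.08
  O₂: 2826 − 5(384.9) = 901.7
  N₂: 10630 (inert)
  CO₂: 0 + 3(384.9) = 1155
  H₂O: 0 + 4(384.9) = 1540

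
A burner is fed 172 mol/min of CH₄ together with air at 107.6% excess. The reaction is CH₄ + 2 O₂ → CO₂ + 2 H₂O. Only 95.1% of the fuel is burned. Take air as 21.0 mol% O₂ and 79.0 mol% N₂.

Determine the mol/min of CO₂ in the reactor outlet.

Stoichiometric O₂ = 2 × 172 = 344 mol/min; O₂ fed = 344 × 2.076 = 714.1 mol/min.
N₂ fed = 714.1 × 79/21 = 2687 mol/min.
Fuel reacted = 0.951 × 172 → ξ = 163.6 mol/min.
Outlet (n = n₀ + ν ξ):
  CH₄: 172 − 1(163.6) = 8.428
  O₂: 714.1 − 2(163.6) = 387
  N₂: 2687 (inert)
  CO₂: 0 + 1(163.6) = 163.6
  H₂O: 0 + 2(163.6) = 327.1

164 mol/min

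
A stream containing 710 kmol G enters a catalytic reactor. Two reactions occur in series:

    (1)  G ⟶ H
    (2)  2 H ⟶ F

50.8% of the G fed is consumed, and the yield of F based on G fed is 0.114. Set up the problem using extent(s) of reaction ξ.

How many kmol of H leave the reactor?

199 kmol

Conversion of G: G consumed = 1ξ₁ = 0.508 × 710 → ξ₁ = 360.7 kmol.
Yield of F: 1ξ₂ / 710 = 0.114 → ξ₂ = 80.94 kmol.
Outlet amounts (n = n₀ + Σ ν·ξ):
  G: 710 − 1(360.7) = 349.3
  H: 0 + 1(360.7) − 2(80.94) = 198.8
  F: 0 + 1(80.94) = 80.94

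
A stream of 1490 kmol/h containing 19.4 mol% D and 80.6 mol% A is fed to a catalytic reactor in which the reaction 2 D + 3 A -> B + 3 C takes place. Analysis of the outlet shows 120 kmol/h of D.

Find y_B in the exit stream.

For D: n = n₀ − 2ξ → 120 = 289.1 − 2ξ, giving ξ = 84.53 kmol/h.
Outlet amounts (n = n₀ + ν ξ):
  D: 289.1 − 2(84.53) = 120
  A: 1201 − 3(84.53) = 947.3
  B: 0 + 1(84.53) = 84.53
  C: 0 + 3(84.53) = 253.6
Total out = 1405 kmol/h; y_B = 84.53 / 1405 = 0.06014.

0.0601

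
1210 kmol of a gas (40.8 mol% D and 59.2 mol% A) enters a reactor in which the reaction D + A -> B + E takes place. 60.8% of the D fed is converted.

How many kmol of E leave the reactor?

D reacted = 0.608 × 493.7 = 300.2 kmol; ν_D = −1, so ξ = 300.2/1 = 300.2 kmol.
Outlet amounts (n = n₀ + ν ξ):
  D: 493.7 − 1(300.2) = 193.5
  A: 716.3 − 1(300.2) = 416.2
  B: 0 + 1(300.2) = 300.2
  E: 0 + 1(300.2) = 300.2

300 kmol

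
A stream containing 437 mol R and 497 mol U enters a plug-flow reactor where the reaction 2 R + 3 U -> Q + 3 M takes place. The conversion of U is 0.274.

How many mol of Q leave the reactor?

45.4 mol

U reacted = 0.274 × 497 = 136.2 mol; ν_U = −3, so ξ = 136.2/3 = 45.39 mol.
Outlet amounts (n = n₀ + ν ξ):
  R: 437 − 2(45.39) = 346.2
  U: 497 − 3(45.39) = 360.8
  Q: 0 + 1(45.39) = 45.39
  M: 0 + 3(45.39) = 136.2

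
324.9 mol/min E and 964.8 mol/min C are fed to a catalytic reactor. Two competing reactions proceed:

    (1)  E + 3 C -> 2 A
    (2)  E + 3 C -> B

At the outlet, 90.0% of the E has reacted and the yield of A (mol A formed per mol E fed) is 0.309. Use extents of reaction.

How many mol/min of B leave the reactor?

242 mol/min

Yield of A: 2ξ₁ / 324.9 = 0.309 → ξ₁ = 50.2 mol/min.
Conversion of E: 1ξ₁ + 1ξ₂ = 0.9 × 324.9 = 292.4 → ξ₂ = 242.2 mol/min.
Outlet amounts (n = n₀ + Σ ν·ξ):
  E: 324.9 − 1(50.2) − 1(242.2) = 32.49
  C: 964.8 − 3(50.2) − 3(242.2) = 87.57
  A: 0 + 2(50.2) = 100.4
  B: 0 + 1(242.2) = 242.2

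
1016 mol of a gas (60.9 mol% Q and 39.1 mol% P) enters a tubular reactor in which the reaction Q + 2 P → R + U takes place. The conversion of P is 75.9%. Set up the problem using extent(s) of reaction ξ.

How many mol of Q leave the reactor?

P reacted = 0.759 × 397.3 = 301.5 mol; ν_P = −2, so ξ = 301.5/2 = 150.8 mol.
Outlet amounts (n = n₀ + ν ξ):
  Q: 618.7 − 1(150.8) = 468
  P: 397.3 − 2(150.8) = 95.74
  R: 0 + 1(150.8) = 150.8
  U: 0 + 1(150.8) = 150.8

468 mol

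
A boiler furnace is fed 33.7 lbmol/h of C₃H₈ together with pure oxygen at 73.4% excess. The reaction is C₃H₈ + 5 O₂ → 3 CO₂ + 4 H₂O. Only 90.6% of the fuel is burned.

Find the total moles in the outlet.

Stoichiometric O₂ = 5 × 33.7 = 168.5 lbmol/h; O₂ fed = 168.5 × 1.734 = 292.2 lbmol/h.
Fuel reacted = 0.906 × 33.7 → ξ = 30.53 lbmol/h.
Outlet (n = n₀ + ν ξ):
  C₃H₈: 33.7 − 1(30.53) = 3.168
  O₂: 292.2 − 5(30.53) = 139.5
  CO₂: 0 + 3(30.53) = 91.6
  H₂O: 0 + 4(30.53) = 122.1
Total out = 3.168 + 139.5 + 91.6 + 122.1 = 356.4 lbmol/h.

356 lbmol/h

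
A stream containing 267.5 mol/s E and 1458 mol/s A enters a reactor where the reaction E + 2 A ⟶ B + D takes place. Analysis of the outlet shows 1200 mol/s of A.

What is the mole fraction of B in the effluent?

For A: n = n₀ − 2ξ → 1200 = 1458 − 2ξ, giving ξ = 129 mol/s.
Outlet amounts (n = n₀ + ν ξ):
  E: 267.5 − 1(129) = 138.5
  A: 1458 − 2(129) = 1200
  B: 0 + 1(129) = 129
  D: 0 + 1(129) = 129
Total out = 1596 mol/s; y_B = 129 / 1596 = 0.0808.

0.0808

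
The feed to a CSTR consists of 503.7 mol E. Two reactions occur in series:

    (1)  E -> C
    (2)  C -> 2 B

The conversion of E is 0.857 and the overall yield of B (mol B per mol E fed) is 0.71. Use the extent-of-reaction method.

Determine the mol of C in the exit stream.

Conversion of E: E consumed = 1ξ₁ = 0.857 × 503.7 → ξ₁ = 431.7 mol.
Yield of B: 2ξ₂ / 503.7 = 0.71 → ξ₂ = 178.8 mol.
Outlet amounts (n = n₀ + Σ ν·ξ):
  E: 503.7 − 1(431.7) = 72.03
  C: 0 + 1(431.7) − 1(178.8) = 252.9
  B: 0 + 2(178.8) = 357.6

253 mol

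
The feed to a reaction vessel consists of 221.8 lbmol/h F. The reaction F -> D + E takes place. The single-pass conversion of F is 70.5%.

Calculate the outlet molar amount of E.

F reacted = 0.705 × 221.8 = 156.4 lbmol/h; ν_F = −1, so ξ = 156.4/1 = 156.4 lbmol/h.
Outlet amounts (n = n₀ + ν ξ):
  F: 221.8 − 1(156.4) = 65.43
  D: 0 + 1(156.4) = 156.4
  E: 0 + 1(156.4) = 156.4

156 lbmol/h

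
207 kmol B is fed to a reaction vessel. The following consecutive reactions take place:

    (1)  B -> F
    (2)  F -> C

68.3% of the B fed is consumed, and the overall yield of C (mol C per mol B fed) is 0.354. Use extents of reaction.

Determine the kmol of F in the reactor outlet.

Conversion of B: B consumed = 1ξ₁ = 0.683 × 207 → ξ₁ = 141.4 kmol.
Yield of C: 1ξ₂ / 207 = 0.354 → ξ₂ = 73.28 kmol.
Outlet amounts (n = n₀ + Σ ν·ξ):
  B: 207 − 1(141.4) = 65.62
  F: 0 + 1(141.4) − 1(73.28) = 68.1
  C: 0 + 1(73.28) = 73.28

68.1 kmol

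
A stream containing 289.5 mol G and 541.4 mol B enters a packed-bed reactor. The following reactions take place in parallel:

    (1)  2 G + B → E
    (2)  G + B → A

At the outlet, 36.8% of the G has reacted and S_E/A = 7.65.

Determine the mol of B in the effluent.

Conversion of G: G consumed = 0.368 × 289.5 = 106.5 mol = 2ξ₁ + 1ξ₂.
Selectivity: 1ξ₁ / (1ξ₂) = 7.65 → ξ₁ = 7.65 ξ₂.
Substitute: (2·7.65 + 1) ξ₂ = 106.5 → ξ₂ = 6.536 mol, ξ₁ = 50 mol.
Outlet amounts (n = n₀ + Σ ν·ξ):
  G: 289.5 − 2(50) − 1(6.536) = 183
  B: 541.4 − 1(50) − 1(6.536) = 484.9
  E: 0 + 1(50) = 50
  A: 0 + 1(6.536) = 6.536

485 mol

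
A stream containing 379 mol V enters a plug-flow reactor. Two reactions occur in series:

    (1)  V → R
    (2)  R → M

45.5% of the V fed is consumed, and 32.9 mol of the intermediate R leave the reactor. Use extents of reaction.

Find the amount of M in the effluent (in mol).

Conversion of V: V consumed = 1ξ₁ = 0.455 × 379 → ξ₁ = 172.4 mol.
R balance: n_R = 0 + 1ξ₁ − 1ξ₂ = 32.9 → ξ₂ = (1·172.4 − 32.9)/1 = 139.5 mol.
Outlet amounts (n = n₀ + Σ ν·ξ):
  V: 379 − 1(172.4) = 206.6
  R: 0 + 1(172.4) − 1(139.5) = 32.9
  M: 0 + 1(139.5) = 139.5

140 mol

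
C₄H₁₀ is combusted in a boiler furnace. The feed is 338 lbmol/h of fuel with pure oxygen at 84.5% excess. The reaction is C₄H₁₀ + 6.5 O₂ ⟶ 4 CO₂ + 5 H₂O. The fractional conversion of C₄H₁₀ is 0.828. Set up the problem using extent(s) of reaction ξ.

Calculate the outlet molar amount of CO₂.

Stoichiometric O₂ = 6.5 × 338 = 2197 lbmol/h; O₂ fed = 2197 × 1.845 = 4053 lbmol/h.
Fuel reacted = 0.828 × 338 → ξ = 279.9 lbmol/h.
Outlet (n = n₀ + ν ξ):
  C₄H₁₀: 338 − 1(279.9) = 58.14
  O₂: 4053 − 6.5(279.9) = 2234
  CO₂: 0 + 4(279.9) = 1119
  H₂O: 0 + 5(279.9) = 1399

1120 lbmol/h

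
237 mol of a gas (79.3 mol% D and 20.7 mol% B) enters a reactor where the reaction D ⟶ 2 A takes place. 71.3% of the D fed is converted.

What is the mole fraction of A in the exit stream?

D reacted = 0.713 × 187.9 = 134 mol; ν_D = −1, so ξ = 134/1 = 134 mol.
Outlet amounts (n = n₀ + ν ξ):
  D: 187.9 − 1(134) = 53.94
  A: 0 + 2(134) = 268
  B: 49.06 (inert)
Total out = 371 mol; y_A = 268 / 371 = 0.7224.

0.722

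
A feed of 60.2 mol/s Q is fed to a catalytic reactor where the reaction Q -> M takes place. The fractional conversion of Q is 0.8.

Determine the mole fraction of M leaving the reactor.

0.8

Q reacted = 0.8 × 60.2 = 48.16 mol/s; ν_Q = −1, so ξ = 48.16/1 = 48.16 mol/s.
Outlet amounts (n = n₀ + ν ξ):
  Q: 60.2 − 1(48.16) = 12.04
  M: 0 + 1(48.16) = 48.16
Total out = 60.2 mol/s; y_M = 48.16 / 60.2 = 0.8.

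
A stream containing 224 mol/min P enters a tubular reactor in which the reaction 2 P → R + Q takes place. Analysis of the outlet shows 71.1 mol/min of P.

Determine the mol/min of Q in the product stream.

For P: n = n₀ − 2ξ → 71.1 = 224 − 2ξ, giving ξ = 76.45 mol/min.
Outlet amounts (n = n₀ + ν ξ):
  P: 224 − 2(76.45) = 71.1
  R: 0 + 1(76.45) = 76.45
  Q: 0 + 1(76.45) = 76.45

76.5 mol/min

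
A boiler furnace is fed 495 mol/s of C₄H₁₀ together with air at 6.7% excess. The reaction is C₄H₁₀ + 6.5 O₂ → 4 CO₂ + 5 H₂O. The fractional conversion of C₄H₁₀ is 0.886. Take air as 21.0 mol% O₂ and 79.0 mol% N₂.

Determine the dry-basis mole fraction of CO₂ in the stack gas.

Stoichiometric O₂ = 6.5 × 495 = 3218 mol/s; O₂ fed = 3218 × 1.067 = 3433 mol/s.
N₂ fed = 3433 × 79/21 = 12910 mol/s.
Fuel reacted = 0.886 × 495 → ξ = 438.6 mol/s.
Outlet (n = n₀ + ν ξ):
  C₄H₁₀: 495 − 1(438.6) = 56.43
  O₂: 3433 − 6.5(438.6) = 582.4
  N₂: 12910 (inert)
  CO₂: 0 + 4(438.6) = 1754
  H₂O: 0 + 5(438.6) = 2193
Dry total = 15310 mol/s; y_CO₂ (dry) = 1754 / 15310 = 0.1146.

0.115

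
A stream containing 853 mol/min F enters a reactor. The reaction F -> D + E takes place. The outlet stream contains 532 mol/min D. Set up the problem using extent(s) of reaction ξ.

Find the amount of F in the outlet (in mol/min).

321 mol/min

For D: n = n₀ + 1ξ → 532 = 0 + 1ξ, giving ξ = 532 mol/min.
Outlet amounts (n = n₀ + ν ξ):
  F: 853 − 1(532) = 321
  D: 0 + 1(532) = 532
  E: 0 + 1(532) = 532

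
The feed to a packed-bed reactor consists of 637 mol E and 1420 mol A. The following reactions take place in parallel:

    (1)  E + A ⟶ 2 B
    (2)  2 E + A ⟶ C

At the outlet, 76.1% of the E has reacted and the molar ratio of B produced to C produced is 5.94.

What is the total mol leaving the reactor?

1860 mol

Conversion of E: E consumed = 0.761 × 637 = 484.8 mol = 1ξ₁ + 2ξ₂.
Selectivity: 2ξ₁ / (1ξ₂) = 5.94 → ξ₁ = 2.97 ξ₂.
Substitute: (1·2.97 + 2) ξ₂ = 484.8 → ξ₂ = 97.54 mol, ξ₁ = 289.7 mol.
Outlet amounts (n = n₀ + Σ ν·ξ):
  E: 637 − 1(289.7) − 2(97.54) = 152.2
  A: 1420 − 1(289.7) − 1(97.54) = 1033
  B: 0 + 2(289.7) = 579.4
  C: 0 + 1(97.54) = 97.54
Total out = 152.2 + 1033 + 579.4 + 97.54 = 1862 mol.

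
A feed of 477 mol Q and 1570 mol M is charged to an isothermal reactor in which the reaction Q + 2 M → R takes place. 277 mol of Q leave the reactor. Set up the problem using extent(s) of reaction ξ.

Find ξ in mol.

For Q: n = n₀ − 1ξ → 277 = 477 − 1ξ, giving ξ = 200 mol.
Outlet amounts (n = n₀ + ν ξ):
  Q: 477 − 1(200) = 277
  M: 1570 − 2(200) = 1170
  R: 0 + 1(200) = 200

ξ = 200 mol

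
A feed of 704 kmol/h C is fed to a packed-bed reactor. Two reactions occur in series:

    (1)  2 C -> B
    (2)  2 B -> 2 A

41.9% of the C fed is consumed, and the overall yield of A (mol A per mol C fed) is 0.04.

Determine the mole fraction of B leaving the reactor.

0.214

Conversion of C: C consumed = 2ξ₁ = 0.419 × 704 → ξ₁ = 147.5 kmol/h.
Yield of A: 2ξ₂ / 704 = 0.04 → ξ₂ = 14.08 kmol/h.
Outlet amounts (n = n₀ + Σ ν·ξ):
  C: 704 − 2(147.5) = 409
  B: 0 + 1(147.5) − 2(14.08) = 119.3
  A: 0 + 2(14.08) = 28.16
Total out = 556.5 kmol/h; y_B = 119.3 / 556.5 = 0.2144.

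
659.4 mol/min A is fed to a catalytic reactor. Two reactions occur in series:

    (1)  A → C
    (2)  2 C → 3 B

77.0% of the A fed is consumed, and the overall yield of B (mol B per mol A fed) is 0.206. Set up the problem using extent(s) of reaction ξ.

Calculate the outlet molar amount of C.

417 mol/min

Conversion of A: A consumed = 1ξ₁ = 0.77 × 659.4 → ξ₁ = 507.7 mol/min.
Yield of B: 3ξ₂ / 659.4 = 0.206 → ξ₂ = 45.28 mol/min.
Outlet amounts (n = n₀ + Σ ν·ξ):
  A: 659.4 − 1(507.7) = 151.7
  C: 0 + 1(507.7) − 2(45.28) = 417.2
  B: 0 + 3(45.28) = 135.8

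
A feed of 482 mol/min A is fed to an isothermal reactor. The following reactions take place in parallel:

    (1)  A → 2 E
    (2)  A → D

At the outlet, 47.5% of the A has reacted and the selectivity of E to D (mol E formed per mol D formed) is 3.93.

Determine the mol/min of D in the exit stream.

77.2 mol/min

Conversion of A: A consumed = 0.475 × 482 = 228.9 mol/min = 1ξ₁ + 1ξ₂.
Selectivity: 2ξ₁ / (1ξ₂) = 3.93 → ξ₁ = 1.965 ξ₂.
Substitute: (1·1.965 + 1) ξ₂ = 228.9 → ξ₂ = 77.22 mol/min, ξ₁ = 151.7 mol/min.
Outlet amounts (n = n₀ + Σ ν·ξ):
  A: 482 − 1(151.7) − 1(77.22) = 253
  E: 0 + 2(151.7) = 303.5
  D: 0 + 1(77.22) = 77.22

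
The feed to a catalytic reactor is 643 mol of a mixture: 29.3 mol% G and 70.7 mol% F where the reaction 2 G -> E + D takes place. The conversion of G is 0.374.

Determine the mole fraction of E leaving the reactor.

G reacted = 0.374 × 188.4 = 70.46 mol; ν_G = −2, so ξ = 70.46/2 = 35.23 mol.
Outlet amounts (n = n₀ + ν ξ):
  G: 188.4 − 2(35.23) = 117.9
  E: 0 + 1(35.23) = 35.23
  D: 0 + 1(35.23) = 35.23
  F: 454.6 (inert)
Total out = 643 mol; y_E = 35.23 / 643 = 0.05479.

0.0548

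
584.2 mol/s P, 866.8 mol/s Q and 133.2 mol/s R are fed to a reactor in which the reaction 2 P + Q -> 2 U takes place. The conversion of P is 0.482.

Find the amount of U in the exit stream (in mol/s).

282 mol/s

P reacted = 0.482 × 584.2 = 281.6 mol/s; ν_P = −2, so ξ = 281.6/2 = 140.8 mol/s.
Outlet amounts (n = n₀ + ν ξ):
  P: 584.2 − 2(140.8) = 302.6
  Q: 866.8 − 1(140.8) = 726
  U: 0 + 2(140.8) = 281.6
  R: 133.2 (inert)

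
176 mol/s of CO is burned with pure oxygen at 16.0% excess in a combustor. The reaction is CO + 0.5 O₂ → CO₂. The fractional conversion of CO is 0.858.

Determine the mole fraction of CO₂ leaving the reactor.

Stoichiometric O₂ = 0.5 × 176 = 88 mol/s; O₂ fed = 88 × 1.160 = 102.1 mol/s.
Fuel reacted = 0.858 × 176 → ξ = 151 mol/s.
Outlet (n = n₀ + ν ξ):
  CO: 176 − 1(151) = 24.99
  O₂: 102.1 − 0.5(151) = 26.58
  CO₂: 0 + 1(151) = 151
Total out = 202.6 mol/s; y_CO₂ = 151 / 202.6 = 0.7454.

0.745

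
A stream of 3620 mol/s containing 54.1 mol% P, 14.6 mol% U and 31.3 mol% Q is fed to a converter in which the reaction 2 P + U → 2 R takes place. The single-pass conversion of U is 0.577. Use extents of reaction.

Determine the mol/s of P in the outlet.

U reacted = 0.577 × 528.5 = 305 mol/s; ν_U = −1, so ξ = 305/1 = 305 mol/s.
Outlet amounts (n = n₀ + ν ξ):
  P: 1958 − 2(305) = 1349
  U: 528.5 − 1(305) = 223.6
  R: 0 + 2(305) = 609.9
  Q: 1133 (inert)

1350 mol/s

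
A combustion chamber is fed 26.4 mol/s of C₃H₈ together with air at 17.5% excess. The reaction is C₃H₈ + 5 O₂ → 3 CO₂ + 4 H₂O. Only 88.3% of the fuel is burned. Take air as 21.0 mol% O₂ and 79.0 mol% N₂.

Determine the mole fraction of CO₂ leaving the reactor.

0.0887

Stoichiometric O₂ = 5 × 26.4 = 132 mol/s; O₂ fed = 132 × 1.175 = 155.1 mol/s.
N₂ fed = 155.1 × 79/21 = 583.5 mol/s.
Fuel reacted = 0.883 × 26.4 → ξ = 23.31 mol/s.
Outlet (n = n₀ + ν ξ):
  C₃H₈: 26.4 − 1(23.31) = 3.089
  O₂: 155.1 − 5(23.31) = 38.54
  N₂: 583.5 (inert)
  CO₂: 0 + 3(23.31) = 69.93
  H₂O: 0 + 4(23.31) = 93.24
Total out = 788.3 mol/s; y_CO₂ = 69.93 / 788.3 = 0.08872.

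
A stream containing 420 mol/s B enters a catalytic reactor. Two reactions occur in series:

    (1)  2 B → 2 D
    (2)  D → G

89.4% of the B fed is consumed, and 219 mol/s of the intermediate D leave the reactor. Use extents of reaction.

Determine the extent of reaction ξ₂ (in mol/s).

Conversion of B: B consumed = 2ξ₁ = 0.894 × 420 → ξ₁ = 187.7 mol/s.
D balance: n_D = 0 + 2ξ₁ − 1ξ₂ = 219 → ξ₂ = (2·187.7 − 219)/1 = 156.5 mol/s.
Outlet amounts (n = n₀ + Σ ν·ξ):
  B: 420 − 2(187.7) = 44.52
  D: 0 + 2(187.7) − 1(156.5) = 219
  G: 0 + 1(156.5) = 156.5

ξ₂ = 156 mol/s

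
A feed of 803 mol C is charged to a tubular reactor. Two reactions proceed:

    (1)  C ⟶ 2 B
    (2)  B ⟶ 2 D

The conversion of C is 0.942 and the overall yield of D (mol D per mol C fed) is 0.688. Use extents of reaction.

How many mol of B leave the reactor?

Conversion of C: C consumed = 1ξ₁ = 0.942 × 803 → ξ₁ = 756.4 mol.
Yield of D: 2ξ₂ / 803 = 0.688 → ξ₂ = 276.2 mol.
Outlet amounts (n = n₀ + Σ ν·ξ):
  C: 803 − 1(756.4) = 46.57
  B: 0 + 2(756.4) − 1(276.2) = 1237
  D: 0 + 2(276.2) = 552.5

1240 mol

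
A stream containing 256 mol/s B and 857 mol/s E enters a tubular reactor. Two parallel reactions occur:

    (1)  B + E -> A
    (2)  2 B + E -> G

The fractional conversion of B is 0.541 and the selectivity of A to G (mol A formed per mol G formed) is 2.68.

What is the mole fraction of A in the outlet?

0.0814

Conversion of B: B consumed = 0.541 × 256 = 138.5 mol/s = 1ξ₁ + 2ξ₂.
Selectivity: 1ξ₁ / (1ξ₂) = 2.68 → ξ₁ = 2.68 ξ₂.
Substitute: (1·2.68 + 2) ξ₂ = 138.5 → ξ₂ = 29.59 mol/s, ξ₁ = 79.31 mol/s.
Outlet amounts (n = n₀ + Σ ν·ξ):
  B: 256 − 1(79.31) − 2(29.59) = 117.5
  E: 857 − 1(79.31) − 1(29.59) = 748.1
  A: 0 + 1(79.31) = 79.31
  G: 0 + 1(29.59) = 29.59
Total out = 974.5 mol/s; y_A = 79.31 / 974.5 = 0.08138.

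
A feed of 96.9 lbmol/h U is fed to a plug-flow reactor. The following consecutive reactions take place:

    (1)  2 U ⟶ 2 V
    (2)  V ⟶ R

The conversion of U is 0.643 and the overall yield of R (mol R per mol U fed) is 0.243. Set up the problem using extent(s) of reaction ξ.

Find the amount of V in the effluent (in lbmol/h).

Conversion of U: U consumed = 2ξ₁ = 0.643 × 96.9 → ξ₁ = 31.15 lbmol/h.
Yield of R: 1ξ₂ / 96.9 = 0.243 → ξ₂ = 23.55 lbmol/h.
Outlet amounts (n = n₀ + Σ ν·ξ):
  U: 96.9 − 2(31.15) = 34.59
  V: 0 + 2(31.15) − 1(23.55) = 38.76
  R: 0 + 1(23.55) = 23.55

38.8 lbmol/h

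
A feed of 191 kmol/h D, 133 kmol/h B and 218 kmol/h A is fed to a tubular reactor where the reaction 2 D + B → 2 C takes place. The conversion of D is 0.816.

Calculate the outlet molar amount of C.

156 kmol/h

D reacted = 0.816 × 191 = 155.9 kmol/h; ν_D = −2, so ξ = 155.9/2 = 77.93 kmol/h.
Outlet amounts (n = n₀ + ν ξ):
  D: 191 − 2(77.93) = 35.14
  B: 133 − 1(77.93) = 55.07
  C: 0 + 2(77.93) = 155.9
  A: 218 (inert)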